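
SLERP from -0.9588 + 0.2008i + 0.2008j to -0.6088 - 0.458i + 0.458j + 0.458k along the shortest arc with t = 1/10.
-0.9602 + 0.1329i + 0.2396j + 0.0534k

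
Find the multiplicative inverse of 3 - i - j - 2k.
0.2 + 0.0667i + 0.0667j + 0.1333k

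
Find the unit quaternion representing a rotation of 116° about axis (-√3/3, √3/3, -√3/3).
0.5299 - 0.4896i + 0.4896j - 0.4896k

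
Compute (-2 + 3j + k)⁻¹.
-0.1429 - 0.2143j - 0.0714k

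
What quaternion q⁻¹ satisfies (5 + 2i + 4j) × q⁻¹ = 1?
0.1111 - 0.0444i - 0.0889j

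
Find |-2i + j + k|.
√6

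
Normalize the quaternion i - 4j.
0.2425i - 0.9701j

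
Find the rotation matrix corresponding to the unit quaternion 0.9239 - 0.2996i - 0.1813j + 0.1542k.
[[0.8867, -0.1763, -0.4274], [0.3936, 0.7729, 0.4977], [0.2426, -0.6095, 0.7547]]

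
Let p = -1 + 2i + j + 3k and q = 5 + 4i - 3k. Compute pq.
-4 + 3i + 23j + 14k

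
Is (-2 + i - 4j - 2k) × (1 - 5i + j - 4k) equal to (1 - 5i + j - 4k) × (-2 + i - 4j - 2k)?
No: pq = -1 + 29i + 8j - 13k ≠ -1 - 7i - 20j + 25k = qp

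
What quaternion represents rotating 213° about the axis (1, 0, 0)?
-0.284 + 0.9588i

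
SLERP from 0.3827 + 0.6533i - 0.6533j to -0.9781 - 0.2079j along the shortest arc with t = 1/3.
0.7374 + 0.5213i - 0.4295j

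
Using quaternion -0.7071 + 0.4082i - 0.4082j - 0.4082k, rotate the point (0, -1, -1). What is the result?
(0.667, -1.244, -0.089)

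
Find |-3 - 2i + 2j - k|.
√18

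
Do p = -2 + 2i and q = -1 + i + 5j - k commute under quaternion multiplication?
No: pq = -4i - 8j + 12k ≠ -4i - 12j - 8k = qp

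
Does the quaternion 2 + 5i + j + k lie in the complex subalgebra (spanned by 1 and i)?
No. The quaternion 2 + 5i + j + k has j-coefficient y = 1 and k-coefficient z = 1, not both zero, so it does not lie in the complex subalgebra spanned by 1 and i.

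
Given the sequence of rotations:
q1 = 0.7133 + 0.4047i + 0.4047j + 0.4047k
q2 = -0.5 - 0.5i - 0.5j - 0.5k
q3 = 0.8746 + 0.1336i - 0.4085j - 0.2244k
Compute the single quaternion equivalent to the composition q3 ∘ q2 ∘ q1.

q2 · q1 = 0.2504 - 0.559i - 0.559j - 0.559k
q3 · q2 · q1 = -0.0601 - 0.3525i - 0.3911j - 0.8481k
-0.0601 - 0.3525i - 0.3911j - 0.8481k


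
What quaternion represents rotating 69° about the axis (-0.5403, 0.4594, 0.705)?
0.8241 - 0.306i + 0.2602j + 0.3993k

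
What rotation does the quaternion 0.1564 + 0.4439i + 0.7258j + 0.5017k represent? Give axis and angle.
axis = (0.4494, 0.7348, 0.508), θ = 162°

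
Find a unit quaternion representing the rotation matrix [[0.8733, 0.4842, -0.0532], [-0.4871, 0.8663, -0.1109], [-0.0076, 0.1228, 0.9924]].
0.9659 + 0.0605i - 0.0118j - 0.2514k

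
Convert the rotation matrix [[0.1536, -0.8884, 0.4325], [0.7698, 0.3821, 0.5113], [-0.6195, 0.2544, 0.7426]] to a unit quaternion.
0.7547 - 0.0851i + 0.3485j + 0.5493k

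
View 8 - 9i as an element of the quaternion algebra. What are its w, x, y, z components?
8 - 9i + 0j + 0k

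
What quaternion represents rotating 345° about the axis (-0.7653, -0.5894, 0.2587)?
-0.9914 - 0.0999i - 0.0769j + 0.0338k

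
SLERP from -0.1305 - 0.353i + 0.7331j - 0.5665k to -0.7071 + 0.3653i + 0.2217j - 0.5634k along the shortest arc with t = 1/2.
-0.4927 + 0.0072i + 0.5616j - 0.6646k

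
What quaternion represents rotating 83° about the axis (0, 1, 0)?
0.749 + 0.6626j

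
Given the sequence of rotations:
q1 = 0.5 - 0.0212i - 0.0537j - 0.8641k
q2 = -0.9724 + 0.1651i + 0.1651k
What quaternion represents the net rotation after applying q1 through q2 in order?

q2 · q1 = -0.34 + 0.112i + 0.1914j + 0.9139k
-0.34 + 0.112i + 0.1914j + 0.9139k


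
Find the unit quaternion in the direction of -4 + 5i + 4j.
-0.5298 + 0.6623i + 0.5298j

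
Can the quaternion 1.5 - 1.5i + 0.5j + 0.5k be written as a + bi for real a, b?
No. The quaternion 1.5 - 1.5i + 0.5j + 0.5k has j-coefficient y = 0.5 and k-coefficient z = 0.5, not both zero, so it does not lie in the complex subalgebra spanned by 1 and i.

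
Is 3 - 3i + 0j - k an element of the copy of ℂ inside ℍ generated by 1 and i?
No. The quaternion 3 - 3i - k has j-coefficient y = 0 and k-coefficient z = -1, not both zero, so it does not lie in the complex subalgebra spanned by 1 and i.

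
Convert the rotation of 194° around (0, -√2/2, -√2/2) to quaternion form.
-0.1219 - 0.7018j - 0.7018k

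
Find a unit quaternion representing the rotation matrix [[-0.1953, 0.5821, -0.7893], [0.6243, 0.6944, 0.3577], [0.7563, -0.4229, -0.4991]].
-0.5 + 0.3903i + 0.7728j - 0.0211k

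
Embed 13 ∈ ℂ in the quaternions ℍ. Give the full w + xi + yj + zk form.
13 + 0i + 0j + 0k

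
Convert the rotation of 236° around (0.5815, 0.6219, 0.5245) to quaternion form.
-0.4695 + 0.5134i + 0.5491j + 0.4631k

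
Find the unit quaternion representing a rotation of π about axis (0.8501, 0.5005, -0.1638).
0.8501i + 0.5005j - 0.1638k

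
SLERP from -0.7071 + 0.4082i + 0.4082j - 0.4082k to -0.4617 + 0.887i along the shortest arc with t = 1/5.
-0.6922 + 0.5378i + 0.3402j - 0.3402k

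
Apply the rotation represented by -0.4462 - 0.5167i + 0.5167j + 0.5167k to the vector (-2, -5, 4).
(-3.48, 2.621, -5.101)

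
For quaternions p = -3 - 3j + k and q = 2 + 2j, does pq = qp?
No: pq = -2i - 12j + 2k ≠ 2i - 12j + 2k = qp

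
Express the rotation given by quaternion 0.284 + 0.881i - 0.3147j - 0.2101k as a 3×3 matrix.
[[0.7136, -0.4352, -0.5489], [-0.6738, -0.6406, -0.3682], [-0.1914, 0.6326, -0.7504]]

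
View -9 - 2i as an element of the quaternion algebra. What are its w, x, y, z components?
-9 - 2i + 0j + 0k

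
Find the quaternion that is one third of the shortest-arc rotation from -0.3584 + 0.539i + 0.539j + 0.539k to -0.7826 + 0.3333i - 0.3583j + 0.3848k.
-0.5799 + 0.5356i + 0.2597j + 0.5562k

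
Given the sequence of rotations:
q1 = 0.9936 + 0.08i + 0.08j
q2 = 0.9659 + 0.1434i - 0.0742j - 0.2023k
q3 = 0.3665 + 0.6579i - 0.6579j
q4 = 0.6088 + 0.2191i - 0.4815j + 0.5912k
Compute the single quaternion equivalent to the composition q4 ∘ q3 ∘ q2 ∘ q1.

q2 · q1 = 0.9542 + 0.2359i - 0.0126j - 0.1836k
q3 · q2 · q1 = 0.1862 + 0.835i - 0.5116j + 0.0796k
q4 · q3 · q2 · q1 = -0.363 + 0.8133i + 0.0751j + 0.4485k
-0.363 + 0.8133i + 0.0751j + 0.4485k


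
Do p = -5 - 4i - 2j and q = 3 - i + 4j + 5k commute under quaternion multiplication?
No: pq = -11 - 17i - 6j - 43k ≠ -11 + 3i - 46j - 7k = qp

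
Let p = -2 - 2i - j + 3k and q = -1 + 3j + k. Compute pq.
2 - 8i - 3j - 11k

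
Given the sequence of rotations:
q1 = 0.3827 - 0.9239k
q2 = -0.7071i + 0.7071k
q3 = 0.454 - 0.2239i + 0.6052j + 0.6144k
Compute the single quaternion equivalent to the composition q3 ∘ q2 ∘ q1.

q2 · q1 = 0.6533 - 0.2706i - 0.6533j + 0.2706k
q3 · q2 · q1 = 0.4651 + 0.296i - 0.0069j + 0.8343k
0.4651 + 0.296i - 0.0069j + 0.8343k


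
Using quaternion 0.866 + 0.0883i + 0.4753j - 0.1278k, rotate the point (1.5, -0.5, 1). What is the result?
(1.421, -0.956, -0.752)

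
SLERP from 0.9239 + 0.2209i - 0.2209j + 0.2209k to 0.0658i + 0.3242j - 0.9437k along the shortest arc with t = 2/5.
0.6748 + 0.1274i - 0.3287j + 0.6484k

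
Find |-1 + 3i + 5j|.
√35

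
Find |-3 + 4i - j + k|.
√27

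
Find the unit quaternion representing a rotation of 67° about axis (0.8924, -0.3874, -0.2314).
0.8339 + 0.4925i - 0.2138j - 0.1277k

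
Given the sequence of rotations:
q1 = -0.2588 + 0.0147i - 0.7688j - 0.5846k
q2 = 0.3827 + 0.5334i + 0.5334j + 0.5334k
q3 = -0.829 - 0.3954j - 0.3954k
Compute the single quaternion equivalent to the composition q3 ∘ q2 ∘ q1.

q2 · q1 = 0.615 - 0.0342i - 0.1126j - 0.7797k
q3 · q2 · q1 = -0.8627 + 0.2921i - 0.1363j + 0.3897k
-0.8627 + 0.2921i - 0.1363j + 0.3897k


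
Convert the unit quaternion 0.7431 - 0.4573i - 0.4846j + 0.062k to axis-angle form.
axis = (-0.6834, -0.7242, 0.0927), θ = 84°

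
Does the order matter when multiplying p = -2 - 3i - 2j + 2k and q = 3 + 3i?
Yes: pq = 3 - 15i + 12k ≠ 3 - 15i - 12j = qp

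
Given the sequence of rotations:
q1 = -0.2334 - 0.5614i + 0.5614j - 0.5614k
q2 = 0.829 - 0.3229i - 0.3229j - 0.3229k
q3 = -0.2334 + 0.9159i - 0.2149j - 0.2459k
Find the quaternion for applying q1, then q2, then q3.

q2 · q1 = -0.3748 - 0.0275i + 0.5408j - 0.7526k
q3 · q2 · q1 = 0.0438 - 0.0421i + 0.6504j + 0.7572k
0.0438 - 0.0421i + 0.6504j + 0.7572k


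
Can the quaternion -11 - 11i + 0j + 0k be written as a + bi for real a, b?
Yes. The quaternion -11 - 11i has j- and k-coefficients y = z = 0, so it lies in the complex subalgebra spanned by 1 and i.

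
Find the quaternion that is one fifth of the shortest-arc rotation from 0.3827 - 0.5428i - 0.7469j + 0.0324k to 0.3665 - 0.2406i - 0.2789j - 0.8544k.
0.4209 - 0.5286i - 0.7145j - 0.1814k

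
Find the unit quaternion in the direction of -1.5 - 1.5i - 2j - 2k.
-0.4243 - 0.4243i - 0.5657j - 0.5657k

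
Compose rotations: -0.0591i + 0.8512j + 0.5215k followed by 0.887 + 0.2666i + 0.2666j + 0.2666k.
-0.3502 - 0.1403i + 0.6002j + 0.7053k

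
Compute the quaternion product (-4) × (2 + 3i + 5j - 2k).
-8 - 12i - 20j + 8k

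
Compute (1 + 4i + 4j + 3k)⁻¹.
0.0238 - 0.0952i - 0.0952j - 0.0714k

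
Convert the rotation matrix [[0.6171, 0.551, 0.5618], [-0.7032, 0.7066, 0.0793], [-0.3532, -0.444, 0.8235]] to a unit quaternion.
0.887 - 0.1475i + 0.2579j - 0.3535k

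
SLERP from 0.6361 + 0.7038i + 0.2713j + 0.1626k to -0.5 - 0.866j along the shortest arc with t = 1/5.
0.6586 + 0.5988i + 0.4342j + 0.1383k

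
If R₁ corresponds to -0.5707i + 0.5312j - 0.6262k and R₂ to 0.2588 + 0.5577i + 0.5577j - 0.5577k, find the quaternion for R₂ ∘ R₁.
-0.3272 - 0.2007i + 0.805j + 0.4525k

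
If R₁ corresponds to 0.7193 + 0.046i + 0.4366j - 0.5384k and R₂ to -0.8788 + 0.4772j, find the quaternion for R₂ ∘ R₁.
-0.8405 - 0.2973i - 0.0404j + 0.4512k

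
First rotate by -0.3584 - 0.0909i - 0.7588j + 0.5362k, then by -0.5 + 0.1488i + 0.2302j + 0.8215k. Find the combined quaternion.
-0.0731 + 0.7389i + 0.1424j - 0.6545k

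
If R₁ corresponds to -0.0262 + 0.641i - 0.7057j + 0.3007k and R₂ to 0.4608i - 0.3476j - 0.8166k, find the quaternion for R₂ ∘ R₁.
-0.2951 - 0.6929i - 0.6529j - 0.081k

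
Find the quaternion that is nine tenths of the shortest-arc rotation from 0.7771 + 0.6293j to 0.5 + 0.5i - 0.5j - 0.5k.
0.6051 + 0.4889i - 0.3948j - 0.4889k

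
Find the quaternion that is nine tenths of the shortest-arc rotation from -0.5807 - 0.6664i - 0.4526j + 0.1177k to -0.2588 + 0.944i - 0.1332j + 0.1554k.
0.1707 - 0.9741i + 0.0685j - 0.1317k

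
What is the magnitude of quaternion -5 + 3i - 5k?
√59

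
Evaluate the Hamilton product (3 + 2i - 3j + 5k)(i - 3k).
13 + 12i + 11j - 6k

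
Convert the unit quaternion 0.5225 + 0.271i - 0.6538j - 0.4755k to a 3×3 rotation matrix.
[[-0.3071, 0.1425, -0.9409], [-0.8513, 0.4009, 0.3386], [0.4255, 0.905, -0.0018]]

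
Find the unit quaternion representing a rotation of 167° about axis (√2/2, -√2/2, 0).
0.1132 + 0.7026i - 0.7026j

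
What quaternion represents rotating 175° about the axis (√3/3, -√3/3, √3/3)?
0.0436 + 0.5768i - 0.5768j + 0.5768k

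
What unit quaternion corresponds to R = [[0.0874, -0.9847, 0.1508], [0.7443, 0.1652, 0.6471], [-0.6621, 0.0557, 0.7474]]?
0.7071 - 0.2091i + 0.2874j + 0.6113k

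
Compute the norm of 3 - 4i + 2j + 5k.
√54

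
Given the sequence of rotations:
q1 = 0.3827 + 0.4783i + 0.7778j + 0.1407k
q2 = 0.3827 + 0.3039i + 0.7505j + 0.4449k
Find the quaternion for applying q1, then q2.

q2 · q1 = -0.6452 + 0.0589i + 0.7549j + 0.1015k
-0.6452 + 0.0589i + 0.7549j + 0.1015k


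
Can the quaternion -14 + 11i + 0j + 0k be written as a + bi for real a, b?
Yes. The quaternion -14 + 11i has j- and k-coefficients y = z = 0, so it lies in the complex subalgebra spanned by 1 and i.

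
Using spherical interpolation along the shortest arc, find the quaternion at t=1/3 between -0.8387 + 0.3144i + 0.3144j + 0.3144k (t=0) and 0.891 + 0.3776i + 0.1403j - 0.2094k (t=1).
-0.9333 + 0.0842i + 0.1728j + 0.3033k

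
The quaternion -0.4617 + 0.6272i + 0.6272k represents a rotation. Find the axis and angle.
axis = (√2/2, 0, √2/2), θ = 235°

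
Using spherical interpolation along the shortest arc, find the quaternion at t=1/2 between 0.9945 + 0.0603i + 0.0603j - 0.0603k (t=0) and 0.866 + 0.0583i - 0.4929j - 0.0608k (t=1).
0.9702 + 0.0618i - 0.2256j - 0.0632k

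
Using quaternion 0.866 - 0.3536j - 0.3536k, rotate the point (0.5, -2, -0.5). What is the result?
(-0.669, -1.931, -0.569)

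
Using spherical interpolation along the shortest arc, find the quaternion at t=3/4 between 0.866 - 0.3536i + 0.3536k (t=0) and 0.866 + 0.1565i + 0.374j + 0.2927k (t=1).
0.9014 + 0.0266i + 0.2894j + 0.3209k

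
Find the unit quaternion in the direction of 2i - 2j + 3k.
0.4851i - 0.4851j + 0.7276k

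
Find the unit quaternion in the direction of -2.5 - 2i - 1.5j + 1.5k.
-0.6509 - 0.5208i - 0.3906j + 0.3906k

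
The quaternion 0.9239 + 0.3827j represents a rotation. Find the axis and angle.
axis = (0, 1, 0), θ = π/4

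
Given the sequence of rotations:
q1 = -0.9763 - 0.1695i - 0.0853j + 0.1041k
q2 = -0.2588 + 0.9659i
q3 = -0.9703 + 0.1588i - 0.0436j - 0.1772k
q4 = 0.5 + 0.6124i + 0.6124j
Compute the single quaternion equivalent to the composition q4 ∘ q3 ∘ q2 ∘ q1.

q2 · q1 = 0.4164 - 0.8991i - 0.0785j - 0.1093k
q3 · q2 · q1 = -0.284 + 0.9294i + 0.2347j - 0.0194k
q4 · q3 · q2 · q1 = -0.8549 + 0.2789i - 0.0447j - 0.4351k
-0.8549 + 0.2789i - 0.0447j - 0.4351k


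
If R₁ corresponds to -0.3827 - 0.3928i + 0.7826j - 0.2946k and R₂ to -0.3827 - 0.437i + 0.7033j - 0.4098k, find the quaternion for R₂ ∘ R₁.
-0.6963 + 0.4311i - 0.5364j + 0.2038k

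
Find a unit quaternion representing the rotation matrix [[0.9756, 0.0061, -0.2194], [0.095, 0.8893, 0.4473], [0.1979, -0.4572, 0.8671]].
0.9659 - 0.2341i - 0.108j + 0.023k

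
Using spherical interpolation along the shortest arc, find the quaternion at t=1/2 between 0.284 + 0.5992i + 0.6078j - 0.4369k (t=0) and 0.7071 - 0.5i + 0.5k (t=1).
-0.2607 + 0.6772i + 0.3745j - 0.5772k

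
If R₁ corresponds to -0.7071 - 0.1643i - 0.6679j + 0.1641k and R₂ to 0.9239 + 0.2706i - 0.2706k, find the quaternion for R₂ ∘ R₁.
-0.5644 - 0.5239i - 0.617j + 0.1622k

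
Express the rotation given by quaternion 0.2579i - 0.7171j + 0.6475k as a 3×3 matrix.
[[-0.867, -0.3699, 0.334], [-0.3699, 0.0285, -0.9286], [0.334, -0.9286, -0.1615]]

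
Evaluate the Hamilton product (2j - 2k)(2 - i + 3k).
6 + 6i + 6j - 2k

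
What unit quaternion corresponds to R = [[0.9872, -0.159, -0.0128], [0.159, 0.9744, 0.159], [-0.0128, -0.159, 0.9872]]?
0.9936 - 0.08i + 0.08k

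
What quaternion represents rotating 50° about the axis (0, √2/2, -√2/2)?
0.9063 + 0.2988j - 0.2988k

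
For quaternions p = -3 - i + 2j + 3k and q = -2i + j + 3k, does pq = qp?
No: pq = -13 + 9i - 6j - 6k ≠ -13 + 3i - 12k = qp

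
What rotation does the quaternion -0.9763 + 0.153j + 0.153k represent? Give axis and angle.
axis = (0, √2/2, √2/2), θ = 335°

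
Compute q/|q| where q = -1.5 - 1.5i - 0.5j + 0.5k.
-0.6708 - 0.6708i - 0.2236j + 0.2236k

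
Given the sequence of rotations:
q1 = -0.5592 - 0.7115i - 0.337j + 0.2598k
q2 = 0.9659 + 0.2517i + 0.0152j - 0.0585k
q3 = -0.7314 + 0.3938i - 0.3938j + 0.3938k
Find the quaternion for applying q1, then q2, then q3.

q2 · q1 = -0.3407 - 0.8438i - 0.3578j + 0.2096k
q3 · q2 · q1 = 0.358 + 0.5413i - 0.019j - 0.7607k
0.358 + 0.5413i - 0.019j - 0.7607k


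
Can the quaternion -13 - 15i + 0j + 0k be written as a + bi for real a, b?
Yes. The quaternion -13 - 15i has j- and k-coefficients y = z = 0, so it lies in the complex subalgebra spanned by 1 and i.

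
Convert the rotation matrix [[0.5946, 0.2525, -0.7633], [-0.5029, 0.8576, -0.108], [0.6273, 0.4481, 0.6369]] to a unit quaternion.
0.8788 + 0.1582i - 0.3956j - 0.2149k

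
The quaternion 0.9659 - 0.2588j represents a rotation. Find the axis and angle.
axis = (0, -1, 0), θ = π/6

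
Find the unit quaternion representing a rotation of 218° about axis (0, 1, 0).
-0.3256 + 0.9455j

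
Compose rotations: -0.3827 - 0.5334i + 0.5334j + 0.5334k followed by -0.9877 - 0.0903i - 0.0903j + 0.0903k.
0.3298 + 0.4651i - 0.4923j - 0.6577k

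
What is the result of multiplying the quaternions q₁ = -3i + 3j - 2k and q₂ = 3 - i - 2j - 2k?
-1 - 19i + 5j + 3k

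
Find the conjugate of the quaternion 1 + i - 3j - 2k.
1 - i + 3j + 2k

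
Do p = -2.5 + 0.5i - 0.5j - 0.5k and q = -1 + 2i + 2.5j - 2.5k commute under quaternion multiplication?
No: pq = 1.5 - 3i - 5.5j + 9k ≠ 1.5 - 8i - 6j + 4.5k = qp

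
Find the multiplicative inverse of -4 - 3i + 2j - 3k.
-0.1053 + 0.0789i - 0.0526j + 0.0789k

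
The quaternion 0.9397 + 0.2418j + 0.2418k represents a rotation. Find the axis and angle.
axis = (0, √2/2, √2/2), θ = 40°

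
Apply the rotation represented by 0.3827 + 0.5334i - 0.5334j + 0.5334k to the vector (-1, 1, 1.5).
(-0.598, -1.443, -1.345)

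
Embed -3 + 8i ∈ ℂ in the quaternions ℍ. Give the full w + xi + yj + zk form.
-3 + 8i + 0j + 0k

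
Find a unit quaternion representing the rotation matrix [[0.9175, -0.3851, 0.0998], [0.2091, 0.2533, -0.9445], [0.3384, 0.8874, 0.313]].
0.788 + 0.5812i - 0.0757j + 0.1885k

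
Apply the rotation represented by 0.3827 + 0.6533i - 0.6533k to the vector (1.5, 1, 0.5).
(0.293, -1.707, -0.707)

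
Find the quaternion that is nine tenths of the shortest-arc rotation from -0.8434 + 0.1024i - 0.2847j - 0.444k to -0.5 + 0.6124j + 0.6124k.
0.3622 + 0.0158i - 0.6466j - 0.6712k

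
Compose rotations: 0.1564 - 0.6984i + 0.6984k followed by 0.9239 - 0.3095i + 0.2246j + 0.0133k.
-0.0809 - 0.5368i + 0.242j + 0.8042k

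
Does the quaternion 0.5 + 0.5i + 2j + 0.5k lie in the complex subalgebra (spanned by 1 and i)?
No. The quaternion 0.5 + 0.5i + 2j + 0.5k has j-coefficient y = 2 and k-coefficient z = 0.5, not both zero, so it does not lie in the complex subalgebra spanned by 1 and i.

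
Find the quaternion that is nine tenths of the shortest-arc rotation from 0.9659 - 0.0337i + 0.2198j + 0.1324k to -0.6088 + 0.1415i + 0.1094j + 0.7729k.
0.6887 - 0.1367i - 0.0756j - 0.708k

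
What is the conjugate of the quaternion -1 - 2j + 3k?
-1 + 2j - 3k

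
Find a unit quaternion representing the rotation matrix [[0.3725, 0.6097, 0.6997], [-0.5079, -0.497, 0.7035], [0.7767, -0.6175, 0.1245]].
-0.5 + 0.6605i + 0.0385j + 0.5588k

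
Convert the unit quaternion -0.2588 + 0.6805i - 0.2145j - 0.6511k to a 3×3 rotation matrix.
[[0.0601, -0.6289, -0.7751], [0.0451, -0.774, 0.6315], [-0.9972, -0.0729, -0.0182]]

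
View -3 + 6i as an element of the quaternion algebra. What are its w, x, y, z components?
-3 + 6i + 0j + 0k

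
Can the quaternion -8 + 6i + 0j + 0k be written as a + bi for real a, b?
Yes. The quaternion -8 + 6i has j- and k-coefficients y = z = 0, so it lies in the complex subalgebra spanned by 1 and i.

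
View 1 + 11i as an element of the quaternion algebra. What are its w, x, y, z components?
1 + 11i + 0j + 0k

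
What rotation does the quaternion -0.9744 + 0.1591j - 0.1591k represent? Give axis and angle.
axis = (0, √2/2, -√2/2), θ = 334°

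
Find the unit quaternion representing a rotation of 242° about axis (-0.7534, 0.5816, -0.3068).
-0.515 - 0.6458i + 0.4985j - 0.263k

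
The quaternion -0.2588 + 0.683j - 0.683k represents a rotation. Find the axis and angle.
axis = (0, √2/2, -√2/2), θ = 7π/6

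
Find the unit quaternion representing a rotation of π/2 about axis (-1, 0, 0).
0.7071 - 0.7071i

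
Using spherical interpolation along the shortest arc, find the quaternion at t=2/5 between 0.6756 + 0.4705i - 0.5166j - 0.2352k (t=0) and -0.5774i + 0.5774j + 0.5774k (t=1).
0.4339 + 0.5546i - 0.5842j - 0.4035k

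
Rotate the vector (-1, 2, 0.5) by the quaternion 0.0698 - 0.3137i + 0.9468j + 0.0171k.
(-0.339, 2.235, -0.375)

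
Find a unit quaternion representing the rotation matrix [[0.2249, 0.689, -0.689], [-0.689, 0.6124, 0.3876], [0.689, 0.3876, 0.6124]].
0.7826 - 0.4402j - 0.4402k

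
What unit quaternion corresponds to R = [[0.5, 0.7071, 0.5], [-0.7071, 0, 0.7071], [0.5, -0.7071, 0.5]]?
0.7071 - 0.5i - 0.5k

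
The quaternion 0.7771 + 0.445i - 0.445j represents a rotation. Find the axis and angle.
axis = (√2/2, -√2/2, 0), θ = 78°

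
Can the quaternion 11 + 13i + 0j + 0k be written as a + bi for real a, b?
Yes. The quaternion 11 + 13i has j- and k-coefficients y = z = 0, so it lies in the complex subalgebra spanned by 1 and i.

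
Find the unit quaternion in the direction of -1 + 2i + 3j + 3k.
-0.2085 + 0.417i + 0.6255j + 0.6255k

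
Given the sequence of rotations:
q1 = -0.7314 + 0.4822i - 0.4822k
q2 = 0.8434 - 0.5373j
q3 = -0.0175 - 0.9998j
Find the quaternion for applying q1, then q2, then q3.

q2 · q1 = -0.6169 + 0.6658i + 0.393j - 0.1476k
q3 · q2 · q1 = 0.4037 + 0.1359i + 0.6099j + 0.6682k
0.4037 + 0.1359i + 0.6099j + 0.6682k


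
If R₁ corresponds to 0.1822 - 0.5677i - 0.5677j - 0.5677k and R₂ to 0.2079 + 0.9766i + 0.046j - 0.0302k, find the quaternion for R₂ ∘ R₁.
0.6013 + 0.0167i + 0.4619j - 0.6518k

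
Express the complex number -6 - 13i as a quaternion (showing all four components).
-6 - 13i + 0j + 0k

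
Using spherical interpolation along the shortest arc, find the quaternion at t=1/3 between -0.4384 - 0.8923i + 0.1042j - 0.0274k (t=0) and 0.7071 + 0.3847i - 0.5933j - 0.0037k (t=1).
-0.5676 - 0.7703i + 0.2901j - 0.018k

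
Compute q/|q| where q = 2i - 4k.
0.4472i - 0.8944k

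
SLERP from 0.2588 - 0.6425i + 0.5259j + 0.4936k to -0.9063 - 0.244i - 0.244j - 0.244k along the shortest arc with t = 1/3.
0.5858 - 0.396i + 0.5124j + 0.4873k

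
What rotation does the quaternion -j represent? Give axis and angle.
axis = (0, -1, 0), θ = π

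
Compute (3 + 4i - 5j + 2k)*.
3 - 4i + 5j - 2k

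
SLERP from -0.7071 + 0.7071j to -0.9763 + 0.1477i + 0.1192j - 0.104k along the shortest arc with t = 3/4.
-0.9488 + 0.1147i + 0.283j - 0.0808k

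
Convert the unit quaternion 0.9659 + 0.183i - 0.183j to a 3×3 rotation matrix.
[[0.933, -0.067, -0.3535], [-0.067, 0.933, -0.3535], [0.3535, 0.3535, 0.866]]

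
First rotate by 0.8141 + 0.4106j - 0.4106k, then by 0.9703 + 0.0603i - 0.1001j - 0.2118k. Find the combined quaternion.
0.7441 + 0.1772i + 0.3417j - 0.5461k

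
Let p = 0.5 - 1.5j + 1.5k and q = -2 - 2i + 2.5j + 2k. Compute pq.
-0.25 - 7.75i + 1.25j - 5k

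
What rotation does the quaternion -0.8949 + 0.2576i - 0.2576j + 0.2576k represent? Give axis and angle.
axis = (√3/3, -√3/3, √3/3), θ = 307°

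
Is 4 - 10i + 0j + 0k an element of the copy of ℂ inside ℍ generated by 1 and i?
Yes. The quaternion 4 - 10i has j- and k-coefficients y = z = 0, so it lies in the complex subalgebra spanned by 1 and i.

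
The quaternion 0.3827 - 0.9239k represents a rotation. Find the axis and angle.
axis = (0, 0, -1), θ = 3π/4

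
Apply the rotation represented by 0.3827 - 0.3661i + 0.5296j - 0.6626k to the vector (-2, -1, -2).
(-1.022, 2.779, 0.48)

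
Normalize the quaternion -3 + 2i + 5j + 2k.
-0.4629 + 0.3086i + 0.7715j + 0.3086k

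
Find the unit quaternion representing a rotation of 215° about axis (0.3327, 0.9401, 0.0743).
-0.3007 + 0.3173i + 0.8966j + 0.0709k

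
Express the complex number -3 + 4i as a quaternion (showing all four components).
-3 + 4i + 0j + 0k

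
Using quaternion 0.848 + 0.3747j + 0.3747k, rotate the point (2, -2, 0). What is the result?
(2.148, -0.167, -1.833)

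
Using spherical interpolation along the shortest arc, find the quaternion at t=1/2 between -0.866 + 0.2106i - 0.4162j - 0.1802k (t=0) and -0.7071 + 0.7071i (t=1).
-0.8382 + 0.489i - 0.2218j - 0.096k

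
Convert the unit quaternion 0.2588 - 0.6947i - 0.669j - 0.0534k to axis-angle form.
axis = (-0.7192, -0.6926, -0.0553), θ = 5π/6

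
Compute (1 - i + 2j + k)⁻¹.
0.1429 + 0.1429i - 0.2857j - 0.1429k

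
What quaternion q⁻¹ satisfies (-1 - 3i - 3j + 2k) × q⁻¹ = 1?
-0.0435 + 0.1304i + 0.1304j - 0.087k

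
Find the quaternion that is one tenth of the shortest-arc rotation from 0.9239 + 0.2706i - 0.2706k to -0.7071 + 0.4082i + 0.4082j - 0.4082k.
0.9563 + 0.2036i - 0.0508j - 0.2036k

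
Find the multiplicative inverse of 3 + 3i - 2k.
0.1364 - 0.1364i + 0.0909k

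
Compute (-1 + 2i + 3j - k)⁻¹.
-0.0667 - 0.1333i - 0.2j + 0.0667k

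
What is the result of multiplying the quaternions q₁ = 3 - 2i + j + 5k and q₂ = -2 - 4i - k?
-9 - 9i - 24j - 9k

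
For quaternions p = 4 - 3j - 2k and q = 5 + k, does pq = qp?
No: pq = 22 - 3i - 15j - 6k ≠ 22 + 3i - 15j - 6k = qp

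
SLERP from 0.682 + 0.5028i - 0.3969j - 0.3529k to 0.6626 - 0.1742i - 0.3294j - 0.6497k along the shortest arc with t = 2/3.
0.7149 + 0.0602i - 0.3765j - 0.5861k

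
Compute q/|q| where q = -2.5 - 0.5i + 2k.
-0.7715 - 0.1543i + 0.6172k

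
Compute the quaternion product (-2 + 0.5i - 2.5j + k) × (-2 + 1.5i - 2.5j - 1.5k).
-1.5 + 2.25i + 12.25j + 3.5k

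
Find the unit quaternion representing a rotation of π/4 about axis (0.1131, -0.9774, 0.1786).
0.9239 + 0.0433i - 0.374j + 0.0683k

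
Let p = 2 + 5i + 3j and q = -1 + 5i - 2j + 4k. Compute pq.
-21 + 17i - 27j - 17k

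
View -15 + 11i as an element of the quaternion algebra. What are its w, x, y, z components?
-15 + 11i + 0j + 0k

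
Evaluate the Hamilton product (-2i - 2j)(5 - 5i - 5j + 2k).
-20 - 14i - 6j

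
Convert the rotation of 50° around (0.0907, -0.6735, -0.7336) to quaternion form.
0.9063 + 0.0383i - 0.2846j - 0.31k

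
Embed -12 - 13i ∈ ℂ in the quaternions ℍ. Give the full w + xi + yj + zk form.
-12 - 13i + 0j + 0k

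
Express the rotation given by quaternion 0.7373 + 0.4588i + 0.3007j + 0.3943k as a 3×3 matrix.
[[0.5082, -0.3055, 0.8052], [0.8574, 0.2681, -0.4394], [-0.0816, 0.9137, 0.3982]]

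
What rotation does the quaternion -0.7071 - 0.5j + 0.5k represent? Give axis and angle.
axis = (0, -√2/2, √2/2), θ = 3π/2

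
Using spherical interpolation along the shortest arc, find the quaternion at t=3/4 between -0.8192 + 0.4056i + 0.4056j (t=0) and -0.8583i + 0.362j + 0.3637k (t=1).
-0.2805 + 0.8883i - 0.1772j - 0.3176k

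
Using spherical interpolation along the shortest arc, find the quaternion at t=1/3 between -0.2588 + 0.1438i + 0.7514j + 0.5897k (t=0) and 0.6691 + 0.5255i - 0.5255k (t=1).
-0.471 - 0.1061i + 0.5712j + 0.6637k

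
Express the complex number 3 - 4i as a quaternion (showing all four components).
3 - 4i + 0j + 0k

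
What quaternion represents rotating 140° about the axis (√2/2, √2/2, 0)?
0.342 + 0.6645i + 0.6645j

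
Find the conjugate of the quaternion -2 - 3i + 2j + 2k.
-2 + 3i - 2j - 2k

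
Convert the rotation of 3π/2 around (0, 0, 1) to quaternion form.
-0.7071 + 0.7071k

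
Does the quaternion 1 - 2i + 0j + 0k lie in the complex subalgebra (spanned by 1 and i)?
Yes. The quaternion 1 - 2i has j- and k-coefficients y = z = 0, so it lies in the complex subalgebra spanned by 1 and i.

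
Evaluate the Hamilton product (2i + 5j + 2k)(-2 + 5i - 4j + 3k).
4 + 19i - 6j - 37k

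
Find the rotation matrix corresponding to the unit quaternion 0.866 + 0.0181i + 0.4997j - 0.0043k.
[[0.5006, 0.0255, 0.8653], [0.0106, 0.9993, -0.0356], [-0.8656, 0.0271, 0.4999]]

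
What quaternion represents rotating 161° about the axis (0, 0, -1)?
0.165 - 0.9863k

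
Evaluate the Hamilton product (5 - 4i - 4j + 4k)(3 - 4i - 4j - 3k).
-5 - 4i - 60j - 3k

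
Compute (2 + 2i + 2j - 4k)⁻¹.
0.0714 - 0.0714i - 0.0714j + 0.1429k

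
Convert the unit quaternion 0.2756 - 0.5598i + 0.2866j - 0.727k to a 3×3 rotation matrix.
[[-0.2213, 0.0798, 0.9719], [-0.7216, -0.6838, -0.1082], [0.656, -0.7253, 0.209]]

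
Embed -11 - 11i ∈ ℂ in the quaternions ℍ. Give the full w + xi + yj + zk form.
-11 - 11i + 0j + 0k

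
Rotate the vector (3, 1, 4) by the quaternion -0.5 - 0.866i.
(3, -3.964, -1.134)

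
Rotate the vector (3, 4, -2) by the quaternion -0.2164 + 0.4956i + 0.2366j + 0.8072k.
(-0.305, -4.715, 2.584)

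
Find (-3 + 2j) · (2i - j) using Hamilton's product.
2 - 6i + 3j - 4k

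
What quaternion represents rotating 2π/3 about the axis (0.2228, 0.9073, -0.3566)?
0.5 + 0.193i + 0.7857j - 0.3088k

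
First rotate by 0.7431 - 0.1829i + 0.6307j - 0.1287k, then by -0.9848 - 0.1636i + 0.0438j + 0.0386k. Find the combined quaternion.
-0.7844 + 0.0286i - 0.6167j + 0.0603k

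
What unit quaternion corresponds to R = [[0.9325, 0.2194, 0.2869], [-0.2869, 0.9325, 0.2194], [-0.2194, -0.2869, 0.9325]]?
0.9744 - 0.1299i + 0.1299j - 0.1299k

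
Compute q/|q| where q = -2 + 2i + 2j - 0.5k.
-0.5714 + 0.5714i + 0.5714j - 0.1429k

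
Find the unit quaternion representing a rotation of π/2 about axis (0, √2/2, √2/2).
0.7071 + 0.5j + 0.5k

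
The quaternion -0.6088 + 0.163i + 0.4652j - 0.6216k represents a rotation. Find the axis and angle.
axis = (0.2055, 0.5864, -0.7835), θ = 255°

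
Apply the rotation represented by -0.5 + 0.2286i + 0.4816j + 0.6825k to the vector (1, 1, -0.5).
(0.592, -0.941, 1.007)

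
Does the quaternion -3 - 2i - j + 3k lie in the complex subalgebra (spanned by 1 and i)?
No. The quaternion -3 - 2i - j + 3k has j-coefficient y = -1 and k-coefficient z = 3, not both zero, so it does not lie in the complex subalgebra spanned by 1 and i.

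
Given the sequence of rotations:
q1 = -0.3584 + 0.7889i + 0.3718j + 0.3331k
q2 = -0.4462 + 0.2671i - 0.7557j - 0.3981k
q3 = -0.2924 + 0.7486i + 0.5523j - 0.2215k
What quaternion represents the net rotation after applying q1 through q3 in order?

q2 · q1 = 0.3628 - 0.5514i - 0.2981j + 0.6895k
q3 · q2 · q1 = 0.6241 + 0.7476i - 0.1065j - 0.2006k
0.6241 + 0.7476i - 0.1065j - 0.2006k


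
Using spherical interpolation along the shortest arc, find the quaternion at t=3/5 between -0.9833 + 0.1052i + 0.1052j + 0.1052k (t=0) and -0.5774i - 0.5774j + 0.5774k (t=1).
-0.5595 + 0.5151i + 0.5151j - 0.3954k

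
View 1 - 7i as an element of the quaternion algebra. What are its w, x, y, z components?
1 - 7i + 0j + 0k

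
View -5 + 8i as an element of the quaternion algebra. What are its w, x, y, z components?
-5 + 8i + 0j + 0k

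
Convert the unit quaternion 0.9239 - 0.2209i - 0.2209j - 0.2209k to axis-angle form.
axis = (-√3/3, -√3/3, -√3/3), θ = π/4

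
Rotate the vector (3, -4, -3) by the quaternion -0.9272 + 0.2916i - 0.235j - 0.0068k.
(1.972, -5.325, -1.328)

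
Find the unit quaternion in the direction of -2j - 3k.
-0.5547j - 0.8321k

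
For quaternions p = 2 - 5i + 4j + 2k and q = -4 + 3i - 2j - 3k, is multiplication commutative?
No: pq = 21 + 18i - 29j - 16k ≠ 21 + 34i - 11j - 12k = qp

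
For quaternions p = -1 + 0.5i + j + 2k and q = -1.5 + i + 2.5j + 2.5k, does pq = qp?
No: pq = -6.5 - 4.25i - 3.25j - 5.25k ≠ -6.5 + 0.75i - 4.75j - 5.75k = qp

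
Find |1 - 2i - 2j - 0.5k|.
3.041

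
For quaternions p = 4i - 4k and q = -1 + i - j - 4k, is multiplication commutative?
No: pq = -20 - 8i + 12j ≠ -20 - 12j + 8k = qp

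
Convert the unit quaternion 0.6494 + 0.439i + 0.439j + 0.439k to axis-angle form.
axis = (√3/3, √3/3, √3/3), θ = 99°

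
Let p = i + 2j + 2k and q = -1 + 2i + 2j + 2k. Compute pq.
-10 - i - 4k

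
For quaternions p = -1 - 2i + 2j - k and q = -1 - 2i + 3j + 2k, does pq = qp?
No: pq = -7 + 11i + j - 3k ≠ -7 - 3i - 11j + k = qp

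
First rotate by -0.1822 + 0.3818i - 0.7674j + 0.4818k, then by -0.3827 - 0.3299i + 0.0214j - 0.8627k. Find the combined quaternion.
0.6278 - 0.7377i + 0.1194j + 0.2178k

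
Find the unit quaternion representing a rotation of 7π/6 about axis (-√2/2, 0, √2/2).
-0.2588 - 0.683i + 0.683k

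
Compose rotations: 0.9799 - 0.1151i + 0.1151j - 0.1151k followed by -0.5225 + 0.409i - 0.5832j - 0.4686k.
-0.4517 + 0.582i - 0.5306j - 0.4191k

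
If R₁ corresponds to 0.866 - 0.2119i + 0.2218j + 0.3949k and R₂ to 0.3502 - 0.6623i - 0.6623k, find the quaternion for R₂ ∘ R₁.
0.4245 - 0.5009i + 0.4796j - 0.5822k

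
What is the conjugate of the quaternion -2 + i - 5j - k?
-2 - i + 5j + k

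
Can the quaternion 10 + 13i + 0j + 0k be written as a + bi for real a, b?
Yes. The quaternion 10 + 13i has j- and k-coefficients y = z = 0, so it lies in the complex subalgebra spanned by 1 and i.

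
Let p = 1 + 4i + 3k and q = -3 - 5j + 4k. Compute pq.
-15 + 3i - 21j - 25k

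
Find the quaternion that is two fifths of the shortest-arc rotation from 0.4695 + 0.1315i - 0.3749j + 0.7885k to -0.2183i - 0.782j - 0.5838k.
0.3514 + 0.2147i + 0.1358j + 0.9011k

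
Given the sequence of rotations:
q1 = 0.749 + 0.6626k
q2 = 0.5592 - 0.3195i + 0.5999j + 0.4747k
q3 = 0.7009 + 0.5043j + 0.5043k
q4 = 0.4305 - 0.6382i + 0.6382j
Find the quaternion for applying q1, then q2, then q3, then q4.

q2 · q1 = 0.1043 + 0.1582i + 0.661j + 0.7261k
q3 · q2 · q1 = -0.6264 + 0.1437i + 0.5957j + 0.4817k
q4 · q3 · q2 · q1 = -0.5581 + 0.7691i + 0.1641j - 0.2645k
-0.5581 + 0.7691i + 0.1641j - 0.2645k


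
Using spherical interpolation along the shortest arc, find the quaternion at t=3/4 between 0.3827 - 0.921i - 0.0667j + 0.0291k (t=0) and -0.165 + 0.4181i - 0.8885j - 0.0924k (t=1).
0.2576 - 0.6374i + 0.7211j + 0.0863k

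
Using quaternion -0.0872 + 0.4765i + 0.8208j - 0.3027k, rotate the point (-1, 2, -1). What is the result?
(2.421, 0.304, -0.213)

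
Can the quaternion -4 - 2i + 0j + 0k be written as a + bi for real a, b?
Yes. The quaternion -4 - 2i has j- and k-coefficients y = z = 0, so it lies in the complex subalgebra spanned by 1 and i.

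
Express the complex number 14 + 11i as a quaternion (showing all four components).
14 + 11i + 0j + 0k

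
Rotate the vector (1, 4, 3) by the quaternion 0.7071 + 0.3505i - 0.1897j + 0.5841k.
(-3.167, -1.171, 3.821)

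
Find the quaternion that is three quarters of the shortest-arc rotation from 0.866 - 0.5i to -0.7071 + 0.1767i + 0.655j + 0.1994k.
0.7957 - 0.2773i - 0.5152j - 0.1568k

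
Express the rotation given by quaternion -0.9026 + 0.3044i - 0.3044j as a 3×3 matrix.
[[0.8147, -0.1853, 0.5495], [-0.1853, 0.8147, 0.5495], [-0.5495, -0.5495, 0.6294]]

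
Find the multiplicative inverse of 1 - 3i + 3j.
0.0526 + 0.1579i - 0.1579j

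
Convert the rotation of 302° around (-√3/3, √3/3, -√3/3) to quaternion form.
-0.8746 - 0.2799i + 0.2799j - 0.2799k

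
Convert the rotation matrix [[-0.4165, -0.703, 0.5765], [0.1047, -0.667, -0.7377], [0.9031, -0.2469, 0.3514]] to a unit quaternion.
0.2588 + 0.4741i - 0.3155j + 0.7802k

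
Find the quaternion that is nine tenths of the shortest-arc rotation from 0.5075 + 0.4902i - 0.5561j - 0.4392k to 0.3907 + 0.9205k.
-0.3054 + 0.0681i - 0.0772j - 0.9466k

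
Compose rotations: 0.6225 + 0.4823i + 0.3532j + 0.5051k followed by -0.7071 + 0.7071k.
-0.7973 - 0.5908i + 0.0913j + 0.083k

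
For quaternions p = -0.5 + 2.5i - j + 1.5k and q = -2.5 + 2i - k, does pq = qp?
No: pq = -2.25 - 6.25i + 8j - 1.25k ≠ -2.25 - 8.25i - 3j - 5.25k = qp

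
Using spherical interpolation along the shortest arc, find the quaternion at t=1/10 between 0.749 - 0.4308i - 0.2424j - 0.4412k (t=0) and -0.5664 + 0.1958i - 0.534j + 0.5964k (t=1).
0.7559 - 0.42i - 0.163j - 0.4751k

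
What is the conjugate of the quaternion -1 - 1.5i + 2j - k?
-1 + 1.5i - 2j + k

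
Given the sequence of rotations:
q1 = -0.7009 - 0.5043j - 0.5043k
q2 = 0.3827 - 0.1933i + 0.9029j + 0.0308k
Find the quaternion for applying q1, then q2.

q2 · q1 = 0.2026 - 0.3043i - 0.9233j - 0.1171k
0.2026 - 0.3043i - 0.9233j - 0.1171k


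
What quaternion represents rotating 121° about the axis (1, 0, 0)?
0.4924 + 0.8704i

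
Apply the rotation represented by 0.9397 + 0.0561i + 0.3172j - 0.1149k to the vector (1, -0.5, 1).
(1.23, -0.842, 0.167)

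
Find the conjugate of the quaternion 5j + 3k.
-5j - 3k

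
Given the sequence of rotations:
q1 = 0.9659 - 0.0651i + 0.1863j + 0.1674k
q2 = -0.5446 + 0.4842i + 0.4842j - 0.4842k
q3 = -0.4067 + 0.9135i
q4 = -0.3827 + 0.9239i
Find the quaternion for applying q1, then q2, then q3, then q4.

q2 · q1 = -0.5037 + 0.6744i + 0.3167j - 0.4371k
q3 · q2 · q1 = -0.4112 - 0.7344i + 0.2705j + 0.4671k
q4 · q3 · q2 · q1 = 0.8359 - 0.0989i - 0.5351j + 0.0712k
0.8359 - 0.0989i - 0.5351j + 0.0712k


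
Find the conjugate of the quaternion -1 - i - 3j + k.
-1 + i + 3j - k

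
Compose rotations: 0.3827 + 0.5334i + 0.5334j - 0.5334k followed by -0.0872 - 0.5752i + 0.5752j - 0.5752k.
-0.3402 - 0.2666i - 0.44j - 0.7872k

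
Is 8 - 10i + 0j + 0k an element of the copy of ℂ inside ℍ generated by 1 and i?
Yes. The quaternion 8 - 10i has j- and k-coefficients y = z = 0, so it lies in the complex subalgebra spanned by 1 and i.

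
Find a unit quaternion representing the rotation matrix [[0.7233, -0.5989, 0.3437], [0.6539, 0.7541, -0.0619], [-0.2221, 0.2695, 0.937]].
0.9239 + 0.0897i + 0.1531j + 0.339k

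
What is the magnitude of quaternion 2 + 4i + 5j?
√45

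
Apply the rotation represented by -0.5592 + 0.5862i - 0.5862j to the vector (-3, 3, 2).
(-1.689, 4.311, -0.749)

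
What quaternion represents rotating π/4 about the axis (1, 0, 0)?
0.9239 + 0.3827i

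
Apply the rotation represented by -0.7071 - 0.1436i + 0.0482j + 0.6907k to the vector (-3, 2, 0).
(1.802, 2.981, 0.93)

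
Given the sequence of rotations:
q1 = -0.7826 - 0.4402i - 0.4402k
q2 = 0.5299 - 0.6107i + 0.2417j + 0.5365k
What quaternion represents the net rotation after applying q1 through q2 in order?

q2 · q1 = -0.4474 + 0.1383i - 0.6942j - 0.5467k
-0.4474 + 0.1383i - 0.6942j - 0.5467k


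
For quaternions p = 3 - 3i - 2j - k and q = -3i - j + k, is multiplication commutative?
No: pq = -10 - 12i + 3j ≠ -10 - 6i - 9j + 6k = qp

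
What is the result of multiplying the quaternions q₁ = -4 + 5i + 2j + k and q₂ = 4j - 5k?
-3 - 14i + 9j + 40k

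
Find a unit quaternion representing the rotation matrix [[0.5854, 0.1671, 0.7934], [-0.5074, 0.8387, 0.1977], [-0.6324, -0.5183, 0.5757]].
0.866 - 0.2067i + 0.4116j - 0.1947k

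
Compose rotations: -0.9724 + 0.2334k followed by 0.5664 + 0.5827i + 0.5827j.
-0.5508 - 0.4306i - 0.7026j + 0.1322k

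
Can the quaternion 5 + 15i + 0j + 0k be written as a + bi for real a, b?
Yes. The quaternion 5 + 15i has j- and k-coefficients y = z = 0, so it lies in the complex subalgebra spanned by 1 and i.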